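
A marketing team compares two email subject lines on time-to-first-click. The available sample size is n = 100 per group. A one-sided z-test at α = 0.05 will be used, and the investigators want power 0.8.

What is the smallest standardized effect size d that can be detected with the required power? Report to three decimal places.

d ≈ 0.352

Required noncentrality: δ = z_{0.05} + z_{0.20} = 1.645 + 0.842 = 2.486.
δ = d·√(n/2) ⇒ d = δ/√(n/2) = 2.486/√(100/2) = 0.3516.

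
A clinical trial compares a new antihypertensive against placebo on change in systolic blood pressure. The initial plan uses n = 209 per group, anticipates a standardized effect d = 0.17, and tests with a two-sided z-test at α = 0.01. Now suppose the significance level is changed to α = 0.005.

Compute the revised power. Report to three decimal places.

Power ≈ 0.142

δ = d·√(n/2) = 0.17 × √(209/2) = 1.7378 (unchanged). New critical value: z_{0.0025} = 2.807.
Revised power = Φ(δ − 2.807) + Φ(−δ − 2.807) = Φ(-1.069) + Φ(-4.545) = 0.1425 + 0.0000 = 0.1425.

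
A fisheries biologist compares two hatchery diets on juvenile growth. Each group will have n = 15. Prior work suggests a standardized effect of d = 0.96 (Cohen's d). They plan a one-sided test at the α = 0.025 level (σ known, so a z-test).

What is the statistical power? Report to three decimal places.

Power ≈ 0.748

Noncentrality parameter: δ = d·√(n/2) = 0.96 × √(15/2) = 2.6291
One-sided α = 0.025 → critical value z_{0.025} = 1.960.
Power = P(Z > 1.960 − δ) = Φ(0.669) = 0.7483.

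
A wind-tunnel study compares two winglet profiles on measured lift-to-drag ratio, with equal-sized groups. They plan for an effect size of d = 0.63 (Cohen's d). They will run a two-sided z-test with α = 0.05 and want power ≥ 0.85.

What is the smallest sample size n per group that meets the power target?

For power 0.85 need Φ(δ − z_{0.025}) = 0.85, so δ = z_{0.025} + z_{0.15} = 1.960 + 1.036 = 2.996.
(The Φ(−δ − z_{α/2}) term is vanishingly small for δ > 0 and is dropped in the standard sample-size formula.)
δ = d·√(n/2) ⇒ n = 2(δ/d)² = 2 × (2.996 / 0.63)² = 45.24.
Rounding up, n = 46 per group.

n = 46 per group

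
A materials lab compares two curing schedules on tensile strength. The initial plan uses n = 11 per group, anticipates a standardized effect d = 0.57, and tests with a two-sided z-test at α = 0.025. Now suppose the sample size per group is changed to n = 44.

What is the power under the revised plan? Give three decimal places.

Power ≈ 0.667

With n = 44 per group: δ = d·√(n/2) = 0.57 × √(44/2) = 2.6735. Critical value z_{0.0125} = 2.241.
Revised power = Φ(δ − 2.241) + Φ(−δ − 2.241) = Φ(0.432) + Φ(-4.915) = 0.6672 + 0.0000 = 0.6672.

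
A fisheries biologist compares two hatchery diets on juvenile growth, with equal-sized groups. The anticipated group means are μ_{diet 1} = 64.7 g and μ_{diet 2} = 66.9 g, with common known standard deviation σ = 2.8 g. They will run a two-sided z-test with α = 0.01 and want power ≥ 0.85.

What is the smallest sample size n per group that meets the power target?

n = 43 per group

Standardized effect: d = |μ_{diet 1} − μ_{diet 2}| / σ = |64.7 − 66.9| / 2.8 = 0.7857
Set Φ(δ − 2.576) = 0.85; then δ − 2.576 = Φ⁻¹(0.85) = 1.036, giving δ = 3.612.
(Ignoring the negligible lower-tail rejection probability gives the usual closed-form inversion.)
δ = d·√(n/2) ⇒ n = 2(δ/d)² = 2 × (3.612 / 0.7857)² = 42.27.
Round up to the next whole unit.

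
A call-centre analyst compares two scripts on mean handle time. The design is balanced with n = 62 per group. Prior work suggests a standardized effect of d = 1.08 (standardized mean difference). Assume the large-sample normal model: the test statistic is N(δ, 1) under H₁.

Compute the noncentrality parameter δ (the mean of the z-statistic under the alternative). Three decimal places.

δ ≈ 6.013

δ = d·√(n/2) = 1.08 × √(62/2) = 6.0132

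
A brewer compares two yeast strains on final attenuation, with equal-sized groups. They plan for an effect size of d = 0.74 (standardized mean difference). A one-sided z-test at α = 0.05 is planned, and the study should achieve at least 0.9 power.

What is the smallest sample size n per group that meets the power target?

Set Φ(δ − 1.645) = 0.9; then δ − 1.645 = Φ⁻¹(0.9) = 1.282, giving δ = 2.926.
δ = d·√(n/2) ⇒ n = 2(δ/d)² = 2 × (2.926 / 0.74)² = 31.28.
Rounding up, n = 32 per group.

n = 32 per group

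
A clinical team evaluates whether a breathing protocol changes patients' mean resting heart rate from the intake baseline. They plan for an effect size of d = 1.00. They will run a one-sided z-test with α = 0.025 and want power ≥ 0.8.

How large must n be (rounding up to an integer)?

Set Φ(δ − 1.960) = 0.8; then δ − 1.960 = Φ⁻¹(0.8) = 0.842, giving δ = 2.802.
δ = d·√n ⇒ n = (δ/d)² = (2.802 / 1.00)² = 7.85.
Round up to the next whole unit.

n = 8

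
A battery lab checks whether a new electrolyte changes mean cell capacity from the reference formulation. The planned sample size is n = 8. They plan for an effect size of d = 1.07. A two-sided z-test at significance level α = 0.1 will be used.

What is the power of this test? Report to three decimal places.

Noncentrality parameter: δ = d·√n = 1.07 × √8 = 3.0264
Two-sided α = 0.1 → critical value z_{0.05} = 1.645.
Power = Φ(δ − 1.645) + Φ(−δ − 1.645) = Φ(1.382) + Φ(-4.671) = 0.9164 + 0.0000 = 0.9164.

Power ≈ 0.916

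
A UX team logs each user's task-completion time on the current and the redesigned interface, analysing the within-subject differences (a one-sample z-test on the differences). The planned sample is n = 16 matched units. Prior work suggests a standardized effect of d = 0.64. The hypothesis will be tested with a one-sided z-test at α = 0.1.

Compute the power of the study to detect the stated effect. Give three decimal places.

Noncentrality parameter: δ = d·√n = 0.64 × √16 = 2.5600
One-sided α = 0.1 → critical value z_{0.1} = 1.282.
Power = Φ(δ − 1.282) = Φ(1.278) = 0.8995.

Power ≈ 0.899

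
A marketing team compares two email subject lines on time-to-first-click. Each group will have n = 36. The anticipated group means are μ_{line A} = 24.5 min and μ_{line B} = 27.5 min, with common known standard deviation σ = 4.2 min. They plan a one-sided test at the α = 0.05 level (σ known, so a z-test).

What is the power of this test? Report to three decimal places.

Power ≈ 0.917

Standardized effect: d = |μ_{line A} − μ_{line B}| / σ = |24.5 − 27.5| / 4.2 = 0.7143
Noncentrality parameter: δ = d·√(n/2) = 0.7143 × √(36/2) = 3.0305
Critical value for a one-sided test at α = 0.05: z_α = 1.645.
Power = P(Z > 1.645 − δ) = Φ(1.386) = 0.9171.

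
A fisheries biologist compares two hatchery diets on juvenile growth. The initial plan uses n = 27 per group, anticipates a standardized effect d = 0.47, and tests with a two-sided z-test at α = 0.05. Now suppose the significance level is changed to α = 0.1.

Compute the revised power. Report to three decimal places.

Power ≈ 0.533

δ = d·√(n/2) = 0.47 × √(27/2) = 1.7269 (unchanged). New critical value: z_{0.05} = 1.645.
Revised power = Φ(δ − 1.645) + Φ(−δ − 1.645) = Φ(0.082) + Φ(-3.372) = 0.5327 + 0.0004 = 0.5331.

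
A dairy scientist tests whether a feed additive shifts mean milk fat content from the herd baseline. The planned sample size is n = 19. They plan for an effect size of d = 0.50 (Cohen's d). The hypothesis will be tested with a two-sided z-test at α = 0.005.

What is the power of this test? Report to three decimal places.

Power ≈ 0.265

Noncentrality parameter: δ = d·√n = 0.50 × √19 = 2.1794
Critical value for a two-sided test at α = 0.005: z_{α/2} = 2.807.
Power = Φ(δ − 2.807) + Φ(−δ − 2.807) = Φ(-0.628) + Φ(-4.986) = 0.2651 + 0.0000 = 0.2651.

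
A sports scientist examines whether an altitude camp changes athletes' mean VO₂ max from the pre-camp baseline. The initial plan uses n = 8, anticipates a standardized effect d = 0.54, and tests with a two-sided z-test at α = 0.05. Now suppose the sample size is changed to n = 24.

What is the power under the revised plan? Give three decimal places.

With n = 24: δ = d·√n = 0.54 × √24 = 2.6454. Critical value z_{0.025} = 1.960.
Revised power = Φ(δ − 1.960) + Φ(−δ − 1.960) = Φ(0.685) + Φ(-4.605) = 0.7535 + 0.0000 = 0.7535.

Power ≈ 0.753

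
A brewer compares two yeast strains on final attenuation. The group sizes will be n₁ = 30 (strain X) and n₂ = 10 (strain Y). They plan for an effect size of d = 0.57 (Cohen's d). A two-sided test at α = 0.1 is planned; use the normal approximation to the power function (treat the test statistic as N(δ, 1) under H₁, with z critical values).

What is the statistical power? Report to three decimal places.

Power ≈ 0.467

Noncentrality parameter: δ = d / √(1/n₁ + 1/n₂) = 0.57 / √(1/30 + 1/10) = 1.5610
Two-sided α = 0.1 → critical value z_{0.05} = 1.645.
Power = Φ(δ − 1.645) + Φ(−δ − 1.645) = Φ(-0.084) + Φ(-3.206) = 0.4666 + 0.0007 = 0.4673.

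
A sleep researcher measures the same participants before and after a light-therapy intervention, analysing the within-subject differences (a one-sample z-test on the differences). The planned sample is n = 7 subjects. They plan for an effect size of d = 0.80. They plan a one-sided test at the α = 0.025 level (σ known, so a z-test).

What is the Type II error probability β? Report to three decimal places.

Noncentrality parameter: λ = d·√n = 0.80 × √7 = 2.1166
One-sided α = 0.025 → critical value z_{0.025} = 1.960.
Power = Φ(λ − 1.960) = Φ(0.157) = 0.5622.
Type II error: β = 1 − power = 1 − 0.5622 = 0.4378.

β ≈ 0.438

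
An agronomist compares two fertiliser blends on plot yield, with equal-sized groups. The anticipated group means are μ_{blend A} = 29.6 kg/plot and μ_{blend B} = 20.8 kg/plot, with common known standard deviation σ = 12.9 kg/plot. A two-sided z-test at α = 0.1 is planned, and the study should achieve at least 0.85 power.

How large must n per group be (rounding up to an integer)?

Standardized effect: d = |μ_{blend A} − μ_{blend B}| / σ = |29.6 − 20.8| / 12.9 = 0.6822
Set Φ(δ − 1.645) = 0.85; then δ − 1.645 = Φ⁻¹(0.85) = 1.036, giving δ = 2.681.
(Ignoring the negligible lower-tail rejection probability gives the usual closed-form inversion.)
δ = d·√(n/2) ⇒ n = 2(δ/d)² = 2 × (2.681 / 0.6822)² = 30.90.
Round up to the next whole unit.

n = 31 per group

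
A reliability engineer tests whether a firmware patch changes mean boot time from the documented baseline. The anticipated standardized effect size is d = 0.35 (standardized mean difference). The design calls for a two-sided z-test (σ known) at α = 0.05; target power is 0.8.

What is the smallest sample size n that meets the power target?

For power 0.8 need Φ(δ − z_{0.025}) = 0.8, so δ = z_{0.025} + z_{0.20} = 1.960 + 0.842 = 2.802.
(Ignoring the negligible lower-tail rejection probability gives the usual closed-form inversion.)
δ = d·√n ⇒ n = (δ/d)² = (2.802 / 0.35)² = 64.07.
Round up to the next whole unit.

n = 65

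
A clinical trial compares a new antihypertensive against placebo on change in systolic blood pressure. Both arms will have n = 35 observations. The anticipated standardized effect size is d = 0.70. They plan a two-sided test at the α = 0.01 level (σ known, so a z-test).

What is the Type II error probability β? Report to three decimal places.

β ≈ 0.362

Noncentrality parameter: δ = d·√(n/2) = 0.70 × √(35/2) = 2.9283
Two-sided α = 0.01 → critical value z_{0.005} = 2.576.
Power = Φ(δ − 2.576) + Φ(−δ − 2.576) = Φ(0.352) + Φ(-5.504) = 0.6378 + 0.0000 = 0.6378.
Type II error: β = 1 − power = 1 − 0.6378 = 0.3622.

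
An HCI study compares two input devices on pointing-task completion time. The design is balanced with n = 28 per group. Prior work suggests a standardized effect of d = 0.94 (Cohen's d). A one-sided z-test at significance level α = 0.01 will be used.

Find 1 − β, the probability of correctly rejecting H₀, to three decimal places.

Power ≈ 0.883

Noncentrality parameter: δ = d·√(n/2) = 0.94 × √(28/2) = 3.5172
Critical value for a one-sided test at α = 0.01: z_α = 2.326.
Power = P(Z > 2.326 − δ) = Φ(1.191) = 0.8831.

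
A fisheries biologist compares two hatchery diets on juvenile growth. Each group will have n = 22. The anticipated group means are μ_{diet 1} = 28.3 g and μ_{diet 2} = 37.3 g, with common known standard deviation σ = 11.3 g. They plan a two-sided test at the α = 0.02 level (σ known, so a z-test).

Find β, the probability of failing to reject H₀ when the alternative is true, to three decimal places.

β ≈ 0.376

Standardized effect: d = |μ_{diet 1} − μ_{diet 2}| / σ = |28.3 − 37.3| / 11.3 = 0.7965
Noncentrality parameter: δ = d·√(n/2) = 0.7965 × √(22/2) = 2.6416
Two-sided α = 0.02 → critical value z_{0.01} = 2.326.
Power = Φ(δ − 2.326) + Φ(−δ − 2.326) = Φ(0.315) + Φ(-4.968) = 0.6237 + 0.0000 = 0.6237.
Type II error: β = 1 − power = 1 − 0.6237 = 0.3763.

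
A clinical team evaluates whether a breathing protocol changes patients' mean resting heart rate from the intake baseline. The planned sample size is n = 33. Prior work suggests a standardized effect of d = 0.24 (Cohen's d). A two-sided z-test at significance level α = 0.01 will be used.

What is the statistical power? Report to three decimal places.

Noncentrality parameter: δ = d·√n = 0.24 × √33 = 1.3787
Two-sided α = 0.01 → critical value z_{0.005} = 2.576.
Power = Φ(δ − 2.576) + Φ(−δ − 2.576) = Φ(-1.197) + Φ(-3.955) = 0.1156 + 0.0000 = 0.1157.

Power ≈ 0.116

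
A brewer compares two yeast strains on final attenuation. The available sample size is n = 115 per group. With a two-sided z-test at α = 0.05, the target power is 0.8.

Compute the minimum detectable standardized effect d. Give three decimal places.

Need Φ(δ − 1.960) = 0.8, so δ = 1.960 + 0.842 = 2.802.
(Lower-tail contribution to power is negligible for δ > 0.)
δ = d·√(n/2) ⇒ d = δ/√(n/2) = 2.802/√(115/2) = 0.3695.

d ≈ 0.369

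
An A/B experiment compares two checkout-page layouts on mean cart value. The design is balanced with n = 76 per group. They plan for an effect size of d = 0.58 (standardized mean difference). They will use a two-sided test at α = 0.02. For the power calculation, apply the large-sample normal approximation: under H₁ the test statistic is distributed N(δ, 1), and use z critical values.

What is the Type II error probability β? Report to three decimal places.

Noncentrality parameter: δ = d·√(n/2) = 0.58 × √(76/2) = 3.5754
Two-sided α = 0.02 → critical value z_{0.01} = 2.326.
Power = Φ(δ − 2.326) + Φ(−δ − 2.326) = Φ(1.249) + Φ(-5.902) = 0.8942 + 0.0000 = 0.8942.
Type II error: β = 1 − power = 1 − 0.8942 = 0.1058.

β ≈ 0.106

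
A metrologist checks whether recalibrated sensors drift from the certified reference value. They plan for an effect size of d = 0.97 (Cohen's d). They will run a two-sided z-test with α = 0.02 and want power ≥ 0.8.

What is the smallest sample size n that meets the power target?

For power 0.8 need Φ(δ − z_{0.01}) = 0.8, so δ = z_{0.01} + z_{0.20} = 2.326 + 0.842 = 3.168.
(Ignoring the negligible lower-tail rejection probability gives the usual closed-form inversion.)
δ = d·√n ⇒ n = (δ/d)² = (3.168 / 0.97)² = 10.67.
Rounding up, n = 11.

n = 11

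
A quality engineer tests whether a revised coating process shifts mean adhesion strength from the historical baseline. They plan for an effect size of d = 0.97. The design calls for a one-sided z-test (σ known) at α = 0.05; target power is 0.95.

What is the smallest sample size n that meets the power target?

Set Φ(δ − 1.645) = 0.95; then δ − 1.645 = Φ⁻¹(0.95) = 1.645, giving δ = 3.290.
δ = d·√n ⇒ n = (δ/d)² = (3.290 / 0.97)² = 11.50.
Round up to the next whole unit.

n = 12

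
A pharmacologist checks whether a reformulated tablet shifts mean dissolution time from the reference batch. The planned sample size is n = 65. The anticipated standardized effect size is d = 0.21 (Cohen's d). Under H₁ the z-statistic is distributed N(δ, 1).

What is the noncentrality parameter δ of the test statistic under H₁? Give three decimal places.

δ ≈ 1.693

δ = d·√n = 0.21 × √65 = 1.6931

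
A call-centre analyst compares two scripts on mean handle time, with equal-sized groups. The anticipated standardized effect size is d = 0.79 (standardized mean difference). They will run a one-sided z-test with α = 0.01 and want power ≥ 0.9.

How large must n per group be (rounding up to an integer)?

n = 42 per group

For power 0.9 need Φ(δ − z_{0.01}) = 0.9, so δ = z_{0.01} + z_{0.10} = 2.326 + 1.282 = 3.608.
δ = d·√(n/2) ⇒ n = 2(δ/d)² = 2 × (3.608 / 0.79)² = 41.71.
Round up to the next whole unit.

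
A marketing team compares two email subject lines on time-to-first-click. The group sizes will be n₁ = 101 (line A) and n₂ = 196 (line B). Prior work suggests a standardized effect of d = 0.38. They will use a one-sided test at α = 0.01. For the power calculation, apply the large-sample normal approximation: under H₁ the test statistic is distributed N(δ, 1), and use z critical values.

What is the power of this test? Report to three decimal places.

Power ≈ 0.781

Noncentrality parameter: δ = d / √(1/n₁ + 1/n₂) = 0.38 / √(1/101 + 1/196) = 3.1024
One-sided α = 0.01 → critical value z_{0.01} = 2.326.
Power = P(Z > 2.326 − δ) = Φ(0.776) = 0.7811.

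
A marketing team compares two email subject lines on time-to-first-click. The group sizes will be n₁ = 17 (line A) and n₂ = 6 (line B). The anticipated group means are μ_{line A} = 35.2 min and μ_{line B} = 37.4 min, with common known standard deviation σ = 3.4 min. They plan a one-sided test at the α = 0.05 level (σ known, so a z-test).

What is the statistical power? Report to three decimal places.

Standardized effect: d = |μ_{line A} − μ_{line B}| / σ = |35.2 − 37.4| / 3.4 = 0.6471
Noncentrality parameter: δ = d / √(1/n₁ + 1/n₂) = 0.6471 / √(1/17 + 1/6) = 1.3626
Critical value for a one-sided test at α = 0.05: z_α = 1.645.
Power = Φ(δ − 1.645) = Φ(-0.282) = 0.3889.

Power ≈ 0.389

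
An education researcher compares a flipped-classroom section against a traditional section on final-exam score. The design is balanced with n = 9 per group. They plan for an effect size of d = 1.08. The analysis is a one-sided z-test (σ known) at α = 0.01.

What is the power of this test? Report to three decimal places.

Power ≈ 0.486

Noncentrality parameter: δ = d·√(n/2) = 1.08 × √(9/2) = 2.2910
Critical value for a one-sided test at α = 0.01: z_α = 2.326.
Power = P(Z > 2.326 − δ) = Φ(-0.035) = 0.4859.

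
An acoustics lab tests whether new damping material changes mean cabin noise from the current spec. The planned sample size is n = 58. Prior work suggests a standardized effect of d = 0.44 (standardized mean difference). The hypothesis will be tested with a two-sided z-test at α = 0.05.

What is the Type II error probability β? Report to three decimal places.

β ≈ 0.082

Noncentrality parameter: λ = d·√n = 0.44 × √58 = 3.3509
Two-sided α = 0.05 → critical value z_{0.025} = 1.960.
Power = Φ(λ − 1.960) + Φ(−λ − 1.960) = Φ(1.391) + Φ(-5.311) = 0.9179 + 0.0000 = 0.9179.
Type II error: β = 1 − power = 1 − 0.9179 = 0.0821.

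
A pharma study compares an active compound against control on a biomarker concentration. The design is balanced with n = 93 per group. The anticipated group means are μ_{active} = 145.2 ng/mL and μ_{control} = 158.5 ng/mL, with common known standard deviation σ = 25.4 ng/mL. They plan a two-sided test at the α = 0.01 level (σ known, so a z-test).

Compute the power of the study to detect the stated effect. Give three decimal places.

Standardized effect: d = |μ_{active} − μ_{control}| / σ = |145.2 − 158.5| / 25.4 = 0.5236
Noncentrality parameter: λ = d·√(n/2) = 0.5236 × √(93/2) = 3.5706
Critical value for a two-sided test at α = 0.01: z_{α/2} = 2.576.
Power = Φ(λ − 2.576) + Φ(−λ − 2.576) = Φ(0.995) + Φ(-6.146) = 0.8401 + 0.0000 = 0.8401.

Power ≈ 0.840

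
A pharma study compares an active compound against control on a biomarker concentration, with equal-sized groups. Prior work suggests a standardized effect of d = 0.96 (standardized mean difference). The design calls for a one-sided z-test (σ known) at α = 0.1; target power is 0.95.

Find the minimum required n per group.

n = 19 per group

Set Φ(δ − 1.282) = 0.95; then δ − 1.282 = Φ⁻¹(0.95) = 1.645, giving δ = 2.926.
δ = d·√(n/2) ⇒ n = 2(δ/d)² = 2 × (2.926 / 0.96)² = 18.58.
Rounding up, n = 19 per group.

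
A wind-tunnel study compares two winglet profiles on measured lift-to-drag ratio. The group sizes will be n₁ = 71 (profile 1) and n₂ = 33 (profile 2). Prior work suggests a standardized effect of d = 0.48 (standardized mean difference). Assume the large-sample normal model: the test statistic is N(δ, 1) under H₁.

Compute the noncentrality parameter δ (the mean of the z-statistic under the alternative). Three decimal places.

δ = d / √(1/n₁ + 1/n₂) = 0.48 / √(1/71 + 1/33) = 2.2783

δ ≈ 2.278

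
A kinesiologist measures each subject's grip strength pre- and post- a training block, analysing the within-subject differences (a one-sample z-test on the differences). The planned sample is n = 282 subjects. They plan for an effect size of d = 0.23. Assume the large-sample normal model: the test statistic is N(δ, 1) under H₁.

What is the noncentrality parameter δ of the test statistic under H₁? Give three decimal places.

The noncentrality parameter scales effect size by the design's sample-size factor: δ = d·√n = 0.23 × √282 = 3.8624

δ ≈ 3.862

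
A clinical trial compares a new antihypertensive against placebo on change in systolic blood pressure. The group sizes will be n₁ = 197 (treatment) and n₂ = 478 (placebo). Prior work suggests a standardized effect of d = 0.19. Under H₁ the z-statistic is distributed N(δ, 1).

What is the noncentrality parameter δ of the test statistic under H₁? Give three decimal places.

δ ≈ 2.244

δ = d / √(1/n₁ + 1/n₂) = 0.19 / √(1/197 + 1/478) = 2.2441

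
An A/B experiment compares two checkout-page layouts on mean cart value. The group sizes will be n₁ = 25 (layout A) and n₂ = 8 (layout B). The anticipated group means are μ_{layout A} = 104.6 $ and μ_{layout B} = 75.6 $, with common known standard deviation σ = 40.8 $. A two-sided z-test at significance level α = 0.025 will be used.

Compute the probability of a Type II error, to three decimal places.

β ≈ 0.688

Standardized effect: d = |μ_{layout A} − μ_{layout B}| / σ = |104.6 − 75.6| / 40.8 = 0.7108
Noncentrality parameter: δ = d / √(1/n₁ + 1/n₂) = 0.7108 / √(1/25 + 1/8) = 1.7498
Two-sided α = 0.025 → critical value z_{0.0125} = 2.241.
Power = Φ(δ − 2.241) + Φ(−δ − 2.241) = Φ(-0.492) + Φ(-3.991) = 0.3115 + 0.0000 = 0.3115.
Type II error: β = 1 − power = 1 − 0.3115 = 0.6885.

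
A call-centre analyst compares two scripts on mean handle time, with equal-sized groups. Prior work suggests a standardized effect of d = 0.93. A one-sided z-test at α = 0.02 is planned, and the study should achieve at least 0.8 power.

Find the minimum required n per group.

n = 20 per group

For power 0.8 need Φ(δ − z_{0.02}) = 0.8, so δ = z_{0.02} + z_{0.20} = 2.054 + 0.842 = 2.895.
δ = d·√(n/2) ⇒ n = 2(δ/d)² = 2 × (2.895 / 0.93)² = 19.39.
Round up to the next whole unit.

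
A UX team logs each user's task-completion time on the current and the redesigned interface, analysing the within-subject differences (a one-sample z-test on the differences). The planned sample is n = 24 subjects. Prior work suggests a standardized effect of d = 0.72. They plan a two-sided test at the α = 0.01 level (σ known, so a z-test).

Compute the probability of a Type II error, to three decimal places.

β ≈ 0.171

Noncentrality parameter: δ = d·√n = 0.72 × √24 = 3.5273
Two-sided α = 0.01 → critical value z_{0.005} = 2.576.
Power = Φ(δ − 2.576) + Φ(−δ − 2.576) = Φ(0.951) + Φ(-6.103) = 0.8293 + 0.0000 = 0.8293.
Type II error: β = 1 − power = 1 − 0.8293 = 0.1707.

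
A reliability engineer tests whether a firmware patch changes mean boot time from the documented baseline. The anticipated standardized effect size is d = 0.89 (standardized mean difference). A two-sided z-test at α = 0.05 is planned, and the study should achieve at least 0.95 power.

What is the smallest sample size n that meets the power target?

n = 17

For power 0.95 need Φ(δ − z_{0.025}) = 0.95, so δ = z_{0.025} + z_{0.05} = 1.960 + 1.645 = 3.605.
(Ignoring the negligible lower-tail rejection probability gives the usual closed-form inversion.)
δ = d·√n ⇒ n = (δ/d)² = (3.605 / 0.89)² = 16.41.
Rounding up, n = 17.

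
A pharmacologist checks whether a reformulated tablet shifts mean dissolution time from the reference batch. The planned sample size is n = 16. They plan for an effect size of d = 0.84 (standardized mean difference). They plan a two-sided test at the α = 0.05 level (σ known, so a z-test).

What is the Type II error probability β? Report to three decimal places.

β ≈ 0.081

Noncentrality parameter: δ = d·√n = 0.84 × √16 = 3.3600
Critical value for a two-sided test at α = 0.05: z_{α/2} = 1.960.
Power = Φ(δ − 1.960) + Φ(−δ − 1.960) = Φ(1.400) + Φ(-5.320) = 0.9192 + 0.0000 = 0.9192.
Type II error: β = 1 − power = 1 − 0.9192 = 0.0808.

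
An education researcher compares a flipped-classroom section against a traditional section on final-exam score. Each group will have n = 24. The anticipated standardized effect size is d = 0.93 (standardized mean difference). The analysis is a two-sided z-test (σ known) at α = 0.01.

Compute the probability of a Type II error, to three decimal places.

Noncentrality parameter: δ = d·√(n/2) = 0.93 × √(24/2) = 3.2216
Critical value for a two-sided test at α = 0.01: z_{α/2} = 2.576.
Power = Φ(δ − 2.576) + Φ(−δ − 2.576) = Φ(0.646) + Φ(-5.797) = 0.7408 + 0.0000 = 0.7408.
Type II error: β = 1 − power = 1 − 0.7408 = 0.2592.

β ≈ 0.259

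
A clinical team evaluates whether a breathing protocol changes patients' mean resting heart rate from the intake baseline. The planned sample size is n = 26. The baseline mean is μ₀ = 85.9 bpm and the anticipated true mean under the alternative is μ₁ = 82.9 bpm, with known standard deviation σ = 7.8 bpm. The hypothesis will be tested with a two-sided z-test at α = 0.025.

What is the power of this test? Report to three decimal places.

Standardized effect: d = |μ₁ − μ₀| / σ = |82.9 − 85.9| / 7.8 = 0.3846
Noncentrality parameter: δ = d·√n = 0.3846 × √26 = 1.9612
Two-sided α = 0.025 → critical value z_{0.0125} = 2.241.
Power = Φ(δ − 2.241) + Φ(−δ − 2.241) = Φ(-0.280) + Φ(-4.203) = 0.3896 + 0.0000 = 0.3897.

Power ≈ 0.390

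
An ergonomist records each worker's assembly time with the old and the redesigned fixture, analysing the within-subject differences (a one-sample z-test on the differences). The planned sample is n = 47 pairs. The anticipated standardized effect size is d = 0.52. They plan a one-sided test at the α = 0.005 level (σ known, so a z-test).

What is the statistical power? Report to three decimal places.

Power ≈ 0.839

Noncentrality parameter: δ = d·√n = 0.52 × √47 = 3.5649
One-sided α = 0.005 → critical value z_{0.005} = 2.576.
Power = Φ(δ − 2.576) = Φ(0.989) = 0.8387.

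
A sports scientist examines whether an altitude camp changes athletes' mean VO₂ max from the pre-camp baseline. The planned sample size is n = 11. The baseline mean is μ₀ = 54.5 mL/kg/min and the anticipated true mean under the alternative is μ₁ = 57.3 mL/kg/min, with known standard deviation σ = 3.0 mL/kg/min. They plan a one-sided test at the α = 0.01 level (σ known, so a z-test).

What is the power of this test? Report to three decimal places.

Standardized effect: d = |μ₁ − μ₀| / σ = |57.3 − 54.5| / 3.0 = 0.9333
Noncentrality parameter: δ = d·√n = 0.9333 × √11 = 3.0955
One-sided α = 0.01 → critical value z_{0.01} = 2.326.
Power = P(Z > 2.326 − δ) = Φ(0.769) = 0.7791.

Power ≈ 0.779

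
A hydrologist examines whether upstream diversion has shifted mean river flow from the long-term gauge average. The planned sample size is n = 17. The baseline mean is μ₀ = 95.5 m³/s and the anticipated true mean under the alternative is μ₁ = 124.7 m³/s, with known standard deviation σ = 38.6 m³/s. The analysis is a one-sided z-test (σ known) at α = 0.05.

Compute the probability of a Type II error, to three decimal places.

β ≈ 0.070

Standardized effect: d = |μ₁ − μ₀| / σ = |124.7 − 95.5| / 38.6 = 0.7565
Noncentrality parameter: λ = d·√n = 0.7565 × √17 = 3.1190
One-sided α = 0.05 → critical value z_{0.05} = 1.645.
Power = Φ(λ − 1.645) = Φ(1.474) = 0.9298.
Type II error: β = 1 − power = 1 − 0.9298 = 0.0702.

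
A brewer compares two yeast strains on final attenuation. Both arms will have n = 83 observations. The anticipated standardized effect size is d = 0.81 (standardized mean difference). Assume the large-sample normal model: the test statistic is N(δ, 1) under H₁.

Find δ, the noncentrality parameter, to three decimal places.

δ ≈ 5.218

The noncentrality parameter scales effect size by the design's sample-size factor: δ = d·√(n/2) = 0.81 × √(83/2) = 5.2181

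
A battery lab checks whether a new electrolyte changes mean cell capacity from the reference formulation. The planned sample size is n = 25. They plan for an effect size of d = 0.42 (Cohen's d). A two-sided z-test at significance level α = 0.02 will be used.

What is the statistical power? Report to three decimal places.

Power ≈ 0.410

Noncentrality parameter: δ = d·√n = 0.42 × √25 = 2.1000
Critical value for a two-sided test at α = 0.02: z_{α/2} = 2.326.
Power = Φ(δ − 2.326) + Φ(−δ − 2.326) = Φ(-0.226) + Φ(-4.426) = 0.4105 + 0.0000 = 0.4105.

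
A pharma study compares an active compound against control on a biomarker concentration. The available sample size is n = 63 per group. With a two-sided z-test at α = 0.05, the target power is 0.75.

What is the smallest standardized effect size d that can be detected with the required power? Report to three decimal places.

Required noncentrality: δ = z_{0.025} + z_{0.25} = 1.960 + 0.674 = 2.634.
(The second rejection-region term Φ(−δ − z_{α/2}) is negligible and dropped.)
δ = d·√(n/2) ⇒ d = δ/√(n/2) = 2.634/√(63/2) = 0.4694.

d ≈ 0.469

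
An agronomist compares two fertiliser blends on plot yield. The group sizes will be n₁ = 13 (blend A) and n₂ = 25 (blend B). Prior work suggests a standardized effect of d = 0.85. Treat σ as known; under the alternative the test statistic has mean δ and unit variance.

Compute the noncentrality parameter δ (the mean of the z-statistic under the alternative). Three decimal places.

δ = d / √(1/n₁ + 1/n₂) = 0.85 / √(1/13 + 1/25) = 2.4858

δ ≈ 2.486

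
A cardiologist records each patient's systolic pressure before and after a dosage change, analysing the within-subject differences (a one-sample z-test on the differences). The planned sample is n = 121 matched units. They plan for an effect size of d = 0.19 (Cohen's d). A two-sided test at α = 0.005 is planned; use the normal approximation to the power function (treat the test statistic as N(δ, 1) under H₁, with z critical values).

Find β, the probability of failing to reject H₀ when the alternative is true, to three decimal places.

Noncentrality parameter: δ = d·√n = 0.19 × √121 = 2.0900
Two-sided α = 0.005 → critical value z_{0.0025} = 2.807.
Power = Φ(δ − 2.807) + Φ(−δ − 2.807) = Φ(-0.717) + Φ(-4.897) = 0.2367 + 0.0000 = 0.2367.
Type II error: β = 1 − power = 1 − 0.2367 = 0.7633.

β ≈ 0.763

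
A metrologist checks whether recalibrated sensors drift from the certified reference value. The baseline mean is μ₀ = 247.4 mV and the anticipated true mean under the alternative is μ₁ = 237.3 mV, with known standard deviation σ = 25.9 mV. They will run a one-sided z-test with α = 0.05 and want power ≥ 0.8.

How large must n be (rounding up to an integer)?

n = 41

Standardized effect: d = |μ₁ − μ₀| / σ = |237.3 − 247.4| / 25.9 = 0.3900
Set Φ(δ − 1.645) = 0.8; then δ − 1.645 = Φ⁻¹(0.8) = 0.842, giving δ = 2.486.
δ = d·√n ⇒ n = (δ/d)² = (2.486 / 0.3900)² = 40.66.
Round up to the next whole unit.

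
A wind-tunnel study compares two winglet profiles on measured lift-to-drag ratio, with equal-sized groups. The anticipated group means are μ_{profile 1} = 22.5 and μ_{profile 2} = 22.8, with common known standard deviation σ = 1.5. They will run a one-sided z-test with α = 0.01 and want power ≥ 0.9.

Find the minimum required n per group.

n = 651 per group

Standardized effect: d = |μ_{profile 1} − μ_{profile 2}| / σ = |22.5 − 22.8| / 1.5 = 0.2000
Set Φ(δ − 2.326) = 0.9; then δ − 2.326 = Φ⁻¹(0.9) = 1.282, giving δ = 3.608.
δ = d·√(n/2) ⇒ n = 2(δ/d)² = 2 × (3.608 / 0.2000)² = 650.85.
Rounding up, n = 651 per group.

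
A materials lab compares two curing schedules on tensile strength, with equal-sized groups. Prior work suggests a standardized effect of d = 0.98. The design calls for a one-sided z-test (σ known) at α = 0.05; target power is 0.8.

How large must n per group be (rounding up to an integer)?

n = 13 per group

For power 0.8 need Φ(δ − z_{0.05}) = 0.8, so δ = z_{0.05} + z_{0.20} = 1.645 + 0.842 = 2.486.
δ = d·√(n/2) ⇒ n = 2(δ/d)² = 2 × (2.486 / 0.98)² = 12.87.
Round up to the next whole unit.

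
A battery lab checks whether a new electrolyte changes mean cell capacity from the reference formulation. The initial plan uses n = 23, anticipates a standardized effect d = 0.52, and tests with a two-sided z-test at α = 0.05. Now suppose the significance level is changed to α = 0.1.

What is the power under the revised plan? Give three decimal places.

Power ≈ 0.802

δ = d·√n = 0.52 × √23 = 2.4938 (unchanged). New critical value: z_{0.05} = 1.645.
Revised power = Φ(δ − 1.645) + Φ(−δ − 1.645) = Φ(0.849) + Φ(-4.139) = 0.8021 + 0.0000 = 0.8021.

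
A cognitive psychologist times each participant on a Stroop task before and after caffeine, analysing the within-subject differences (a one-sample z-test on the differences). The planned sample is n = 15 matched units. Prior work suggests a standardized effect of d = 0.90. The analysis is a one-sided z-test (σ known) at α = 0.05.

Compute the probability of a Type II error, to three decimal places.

β ≈ 0.033

Noncentrality parameter: δ = d·√n = 0.90 × √15 = 3.4857
Critical value for a one-sided test at α = 0.05: z_α = 1.645.
Power = Φ(δ − 1.645) = Φ(1.841) = 0.9672.
Type II error: β = 1 − power = 1 − 0.9672 = 0.0328.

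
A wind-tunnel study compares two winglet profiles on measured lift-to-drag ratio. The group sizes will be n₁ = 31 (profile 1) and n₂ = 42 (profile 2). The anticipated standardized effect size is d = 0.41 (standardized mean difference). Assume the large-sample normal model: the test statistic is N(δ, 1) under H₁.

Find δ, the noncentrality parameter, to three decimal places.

δ ≈ 1.732

δ = d / √(1/n₁ + 1/n₂) = 0.41 / √(1/31 + 1/42) = 1.7315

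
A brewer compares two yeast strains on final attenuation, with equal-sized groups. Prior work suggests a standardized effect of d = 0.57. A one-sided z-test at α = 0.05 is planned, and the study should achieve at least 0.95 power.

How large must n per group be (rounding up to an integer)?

n = 67 per group

For power 0.95 need Φ(δ − z_{0.05}) = 0.95, so δ = z_{0.05} + z_{0.05} = 1.645 + 1.645 = 3.290.
δ = d·√(n/2) ⇒ n = 2(δ/d)² = 2 × (3.290 / 0.57)² = 66.62.
Round up to the next whole unit.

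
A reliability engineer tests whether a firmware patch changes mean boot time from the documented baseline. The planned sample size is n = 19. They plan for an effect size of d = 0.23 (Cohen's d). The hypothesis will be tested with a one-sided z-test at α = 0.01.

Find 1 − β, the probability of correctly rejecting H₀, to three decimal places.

Power ≈ 0.093

Noncentrality parameter: δ = d·√n = 0.23 × √19 = 1.0025
One-sided α = 0.01 → critical value z_{0.01} = 2.326.
Power = Φ(δ − 2.326) = Φ(-1.324) = 0.0928.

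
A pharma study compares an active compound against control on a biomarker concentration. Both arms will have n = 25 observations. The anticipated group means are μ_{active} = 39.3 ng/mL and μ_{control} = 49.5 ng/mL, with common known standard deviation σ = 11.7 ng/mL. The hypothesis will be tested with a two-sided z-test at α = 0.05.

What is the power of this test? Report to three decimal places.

Power ≈ 0.869

Standardized effect: d = |μ_{active} − μ_{control}| / σ = |39.3 − 49.5| / 11.7 = 0.8718
Noncentrality parameter: δ = d·√(n/2) = 0.8718 × √(25/2) = 3.0823
Two-sided α = 0.05 → critical value z_{0.025} = 1.960.
Power = Φ(δ − 1.960) + Φ(−δ − 1.960) = Φ(1.122) + Φ(-5.042) = 0.8691 + 0.0000 = 0.8691.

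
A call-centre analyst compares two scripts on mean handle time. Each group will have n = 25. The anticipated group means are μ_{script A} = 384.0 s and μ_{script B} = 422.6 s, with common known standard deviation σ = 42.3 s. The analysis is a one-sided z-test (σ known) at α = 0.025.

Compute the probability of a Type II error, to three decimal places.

Standardized effect: d = |μ_{script A} − μ_{script B}| / σ = |384.0 − 422.6| / 42.3 = 0.9125
Noncentrality parameter: δ = d·√(n/2) = 0.9125 × √(25/2) = 3.2263
One-sided α = 0.025 → critical value z_{0.025} = 1.960.
Power = Φ(δ − 1.960) = Φ(1.266) = 0.8973.
Type II error: β = 1 − power = 1 − 0.8973 = 0.1027.

β ≈ 0.103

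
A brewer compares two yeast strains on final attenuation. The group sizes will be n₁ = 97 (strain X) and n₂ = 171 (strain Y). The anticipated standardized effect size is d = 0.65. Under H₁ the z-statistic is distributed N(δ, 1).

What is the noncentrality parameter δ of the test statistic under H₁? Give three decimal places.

δ ≈ 5.114

The noncentrality parameter scales effect size by the design's sample-size factor: δ = d / √(1/n₁ + 1/n₂) = 0.65 / √(1/97 + 1/171) = 5.1136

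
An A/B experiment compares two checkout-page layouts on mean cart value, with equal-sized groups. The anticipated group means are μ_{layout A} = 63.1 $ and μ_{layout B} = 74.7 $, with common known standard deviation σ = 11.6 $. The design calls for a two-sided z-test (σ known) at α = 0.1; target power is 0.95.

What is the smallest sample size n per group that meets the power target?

n = 22 per group

Standardized effect: d = |μ_{layout A} − μ_{layout B}| / σ = |63.1 − 74.7| / 11.6 = 1.0000
Set Φ(δ − 1.645) = 0.95; then δ − 1.645 = Φ⁻¹(0.95) = 1.645, giving δ = 3.290.
(The Φ(−δ − z_{α/2}) term is vanishingly small for δ > 0 and is dropped in the standard sample-size formula.)
δ = d·√(n/2) ⇒ n = 2(δ/d)² = 2 × (3.290 / 1.0000)² = 21.64.
Rounding up, n = 22 per group.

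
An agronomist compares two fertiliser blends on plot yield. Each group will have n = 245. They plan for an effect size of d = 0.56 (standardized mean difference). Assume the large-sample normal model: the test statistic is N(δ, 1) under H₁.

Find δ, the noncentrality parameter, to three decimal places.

δ = d·√(n/2) = 0.56 × √(245/2) = 6.1981

δ ≈ 6.198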